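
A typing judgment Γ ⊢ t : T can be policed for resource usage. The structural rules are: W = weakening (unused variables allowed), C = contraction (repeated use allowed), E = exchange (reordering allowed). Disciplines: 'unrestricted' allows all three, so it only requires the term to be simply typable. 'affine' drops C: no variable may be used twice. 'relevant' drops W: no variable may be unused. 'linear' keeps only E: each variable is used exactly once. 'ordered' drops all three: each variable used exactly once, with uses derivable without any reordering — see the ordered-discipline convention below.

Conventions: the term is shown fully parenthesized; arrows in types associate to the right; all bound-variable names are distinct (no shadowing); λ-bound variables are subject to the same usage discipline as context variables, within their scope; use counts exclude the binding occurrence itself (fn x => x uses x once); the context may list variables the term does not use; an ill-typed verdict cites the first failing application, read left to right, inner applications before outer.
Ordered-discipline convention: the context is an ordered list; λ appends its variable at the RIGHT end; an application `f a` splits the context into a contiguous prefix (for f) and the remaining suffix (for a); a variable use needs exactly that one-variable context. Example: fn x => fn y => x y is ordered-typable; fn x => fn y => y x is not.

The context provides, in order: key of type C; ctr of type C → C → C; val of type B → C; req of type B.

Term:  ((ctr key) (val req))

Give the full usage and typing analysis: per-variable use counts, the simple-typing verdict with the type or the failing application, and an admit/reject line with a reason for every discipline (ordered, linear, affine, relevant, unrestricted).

usage: key: 1, ctr: 1, val: 1, req: 1
left-to-right use order: ctr, key, val, req
typing: ✓ — C
ordered: ✗ — no ordered split (uses run ctr, key, val, req)
linear: ✓ — key, ctr, val, req: one use apiece
affine: ✓ — at most one use each (key, ctr, val, req)
relevant: ✓ — key, ctr, val, req: all used, weakening unneeded
unrestricted: ✓ — simply typable at C; W, C, E all held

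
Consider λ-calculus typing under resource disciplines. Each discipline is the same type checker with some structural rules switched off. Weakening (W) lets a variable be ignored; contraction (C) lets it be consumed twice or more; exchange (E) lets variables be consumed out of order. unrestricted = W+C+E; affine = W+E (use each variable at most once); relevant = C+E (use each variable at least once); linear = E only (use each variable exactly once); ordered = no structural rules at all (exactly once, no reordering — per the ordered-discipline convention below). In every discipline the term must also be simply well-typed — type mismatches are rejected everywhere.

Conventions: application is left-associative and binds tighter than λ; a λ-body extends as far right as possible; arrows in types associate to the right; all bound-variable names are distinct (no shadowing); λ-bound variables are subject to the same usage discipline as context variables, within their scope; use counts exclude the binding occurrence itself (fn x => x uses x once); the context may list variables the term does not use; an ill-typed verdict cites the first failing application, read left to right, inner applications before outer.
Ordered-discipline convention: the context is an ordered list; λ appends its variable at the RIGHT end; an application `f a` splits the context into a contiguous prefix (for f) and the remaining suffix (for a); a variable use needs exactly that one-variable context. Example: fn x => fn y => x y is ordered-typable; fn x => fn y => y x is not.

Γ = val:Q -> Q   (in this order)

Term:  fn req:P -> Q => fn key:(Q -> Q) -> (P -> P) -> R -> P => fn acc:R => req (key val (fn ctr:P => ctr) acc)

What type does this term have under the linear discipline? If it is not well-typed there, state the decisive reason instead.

term : (P -> Q) -> ((Q -> Q) -> (P -> P) -> R -> P) -> R -> Q
use counts: val: 1; req (λ-bound): 1; key (λ-bound): 1; acc (λ-bound): 1; ctr (λ-bound): 1
order of uses: req, key, val, ctr, acc
typing: the term checks, with type (P -> Q) -> ((Q -> Q) -> (P -> P) -> R -> P) -> R -> Q
all disciplines: ordered ✗, linear ✓, affine ✓, relevant ✓, unrestricted ✓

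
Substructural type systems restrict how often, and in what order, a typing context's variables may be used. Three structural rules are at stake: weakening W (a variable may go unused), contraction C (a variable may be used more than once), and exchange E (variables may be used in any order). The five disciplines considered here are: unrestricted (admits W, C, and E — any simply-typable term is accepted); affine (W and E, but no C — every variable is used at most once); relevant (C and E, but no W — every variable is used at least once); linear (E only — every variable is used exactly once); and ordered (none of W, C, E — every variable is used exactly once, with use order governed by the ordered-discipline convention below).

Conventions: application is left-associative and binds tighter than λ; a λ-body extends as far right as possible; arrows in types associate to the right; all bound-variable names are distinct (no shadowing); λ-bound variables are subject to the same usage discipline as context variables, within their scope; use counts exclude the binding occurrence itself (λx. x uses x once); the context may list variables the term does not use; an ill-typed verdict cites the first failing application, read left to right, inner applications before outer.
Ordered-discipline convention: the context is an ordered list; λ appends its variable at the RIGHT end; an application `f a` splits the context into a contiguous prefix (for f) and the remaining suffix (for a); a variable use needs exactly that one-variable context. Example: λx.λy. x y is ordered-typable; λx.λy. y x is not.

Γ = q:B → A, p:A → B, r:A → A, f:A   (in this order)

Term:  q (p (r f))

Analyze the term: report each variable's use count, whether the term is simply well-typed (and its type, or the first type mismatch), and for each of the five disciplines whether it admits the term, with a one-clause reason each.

use counts: q ×1, p ×1, r ×1, f ×1
left-to-right use order: q, p, r, f
typing: the term checks, with type A
ordered: ✓, single-use (q, p, r, f), ordered derivation ok
linear: ✓, single use per variable (q, p, r, f)
affine: ✓, at most one use each (q, p, r, f)
relevant: ✓, at least one use each (q, p, r, f)
unrestricted: ✓, well-typed at A; no restrictions here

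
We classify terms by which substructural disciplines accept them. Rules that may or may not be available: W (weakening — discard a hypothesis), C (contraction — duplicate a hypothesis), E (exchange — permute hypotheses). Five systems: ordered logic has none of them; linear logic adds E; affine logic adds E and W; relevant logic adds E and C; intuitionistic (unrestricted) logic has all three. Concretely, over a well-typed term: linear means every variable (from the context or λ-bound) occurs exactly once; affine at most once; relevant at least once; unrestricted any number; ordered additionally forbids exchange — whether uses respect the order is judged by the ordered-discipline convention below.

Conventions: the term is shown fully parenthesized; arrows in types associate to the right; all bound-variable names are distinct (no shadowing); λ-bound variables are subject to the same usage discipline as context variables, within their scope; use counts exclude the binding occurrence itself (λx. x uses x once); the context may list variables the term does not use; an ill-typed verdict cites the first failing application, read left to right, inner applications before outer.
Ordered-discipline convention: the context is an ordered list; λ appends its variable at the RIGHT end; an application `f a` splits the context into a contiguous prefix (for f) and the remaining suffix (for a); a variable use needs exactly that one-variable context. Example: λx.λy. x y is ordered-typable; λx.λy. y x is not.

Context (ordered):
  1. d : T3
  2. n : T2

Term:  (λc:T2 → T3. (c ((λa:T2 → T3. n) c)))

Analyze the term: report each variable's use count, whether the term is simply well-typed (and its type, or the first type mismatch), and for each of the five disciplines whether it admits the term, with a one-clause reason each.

counts: d ×0; n ×1; c [bound] ×2; a [bound] ×0
order of uses: c, n, c
typing: the term checks, with type (T2 → T3) → T3
ordered ✗ (needs contraction — c ×2; unused: d, a — weakening required)
linear ✗ (needs contraction — c ×2; unused: d, a — weakening required)
affine ✗ (needs contraction — c ×2)
relevant ✗ (unused: d, a — weakening required)
unrestricted ✓ (well-typed at (T2 → T3) → T3; no restrictions here)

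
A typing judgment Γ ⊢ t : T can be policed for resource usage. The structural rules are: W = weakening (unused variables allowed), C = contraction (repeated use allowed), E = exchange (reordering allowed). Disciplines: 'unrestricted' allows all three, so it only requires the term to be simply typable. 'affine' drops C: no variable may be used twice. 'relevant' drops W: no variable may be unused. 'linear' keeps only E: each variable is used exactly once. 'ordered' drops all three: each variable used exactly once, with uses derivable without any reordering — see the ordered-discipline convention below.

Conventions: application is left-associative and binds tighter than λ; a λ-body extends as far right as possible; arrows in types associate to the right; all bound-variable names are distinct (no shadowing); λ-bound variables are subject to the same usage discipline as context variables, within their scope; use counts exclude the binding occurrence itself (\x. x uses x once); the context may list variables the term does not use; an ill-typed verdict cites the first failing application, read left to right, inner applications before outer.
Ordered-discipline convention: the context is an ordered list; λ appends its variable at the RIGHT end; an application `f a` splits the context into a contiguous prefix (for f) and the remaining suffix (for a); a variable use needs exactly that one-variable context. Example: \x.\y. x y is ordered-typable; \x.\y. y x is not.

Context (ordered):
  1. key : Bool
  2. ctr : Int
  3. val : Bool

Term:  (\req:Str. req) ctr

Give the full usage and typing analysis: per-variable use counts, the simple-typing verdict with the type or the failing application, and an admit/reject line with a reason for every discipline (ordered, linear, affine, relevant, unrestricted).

use counts: key: 0; ctr: 1; val: 0; req (λ-bound): 1
use order (left to right): req, ctr
typing: ill-typed: an application expects Str but receives Int
ordered: ✗, not simply typable
linear: ✗, fails simple typing
affine: ✗, a type mismatch blocks all five
relevant: ✗, the type mismatch rejects it
unrestricted: ✗, not simply typable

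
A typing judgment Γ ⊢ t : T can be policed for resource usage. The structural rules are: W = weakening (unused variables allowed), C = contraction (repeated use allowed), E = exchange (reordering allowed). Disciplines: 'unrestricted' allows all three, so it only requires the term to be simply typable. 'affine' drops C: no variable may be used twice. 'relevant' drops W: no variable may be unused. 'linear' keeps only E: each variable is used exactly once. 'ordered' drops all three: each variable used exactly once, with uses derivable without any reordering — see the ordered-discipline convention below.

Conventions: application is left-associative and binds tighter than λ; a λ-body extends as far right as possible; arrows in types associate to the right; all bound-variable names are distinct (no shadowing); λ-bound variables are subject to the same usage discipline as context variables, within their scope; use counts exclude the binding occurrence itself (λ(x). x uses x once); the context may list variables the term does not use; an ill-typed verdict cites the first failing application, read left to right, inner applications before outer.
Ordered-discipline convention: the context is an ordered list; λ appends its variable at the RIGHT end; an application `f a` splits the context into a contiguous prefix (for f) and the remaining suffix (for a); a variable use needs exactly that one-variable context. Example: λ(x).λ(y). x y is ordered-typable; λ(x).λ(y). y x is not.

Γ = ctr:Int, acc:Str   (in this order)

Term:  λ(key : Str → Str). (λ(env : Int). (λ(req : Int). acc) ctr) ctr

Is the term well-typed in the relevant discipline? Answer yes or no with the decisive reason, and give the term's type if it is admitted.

no — unused: key, env, req — weakening required
use counts: ctr: 2×, acc: 1×, key [bound]: 0×, env [bound]: 0×, req [bound]: 0×
uses in reading order: acc, ctr, ctr
typing: well-typed — term : (Str → Str) → Str
across the five disciplines: ordered ✗, linear ✗, affine ✗, relevant ✗, unrestricted ✓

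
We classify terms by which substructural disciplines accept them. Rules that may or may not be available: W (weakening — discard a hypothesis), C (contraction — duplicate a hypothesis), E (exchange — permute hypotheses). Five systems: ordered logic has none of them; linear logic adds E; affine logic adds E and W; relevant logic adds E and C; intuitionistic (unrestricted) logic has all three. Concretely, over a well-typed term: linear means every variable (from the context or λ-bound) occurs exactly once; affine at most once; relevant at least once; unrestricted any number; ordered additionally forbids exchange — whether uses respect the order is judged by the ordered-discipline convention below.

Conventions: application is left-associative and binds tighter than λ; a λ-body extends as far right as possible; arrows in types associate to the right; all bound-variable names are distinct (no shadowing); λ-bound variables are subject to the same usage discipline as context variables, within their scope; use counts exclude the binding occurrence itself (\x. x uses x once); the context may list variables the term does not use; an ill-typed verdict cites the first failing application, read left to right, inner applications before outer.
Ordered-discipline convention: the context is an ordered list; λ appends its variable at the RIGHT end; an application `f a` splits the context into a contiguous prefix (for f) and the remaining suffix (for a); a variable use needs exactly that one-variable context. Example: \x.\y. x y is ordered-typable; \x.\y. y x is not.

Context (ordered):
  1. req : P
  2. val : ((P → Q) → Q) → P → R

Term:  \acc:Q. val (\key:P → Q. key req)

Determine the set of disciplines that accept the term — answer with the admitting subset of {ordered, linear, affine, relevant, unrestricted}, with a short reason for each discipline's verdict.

admitted by: affine, unrestricted
usage: req: 1; val: 1; acc (bound): 0; key (bound): 1
order of uses: val, key, req
typing: well-typed — term : Q → P → R
ordered: ✗ — unused: acc — weakening required
linear: ✗ — unused: acc — weakening required
affine: ✓ — none of req, val, acc, key used more than once
relevant: ✗ — unused: acc — weakening required
unrestricted: ✓ — simply typable at Q → P → R; W, C, E all held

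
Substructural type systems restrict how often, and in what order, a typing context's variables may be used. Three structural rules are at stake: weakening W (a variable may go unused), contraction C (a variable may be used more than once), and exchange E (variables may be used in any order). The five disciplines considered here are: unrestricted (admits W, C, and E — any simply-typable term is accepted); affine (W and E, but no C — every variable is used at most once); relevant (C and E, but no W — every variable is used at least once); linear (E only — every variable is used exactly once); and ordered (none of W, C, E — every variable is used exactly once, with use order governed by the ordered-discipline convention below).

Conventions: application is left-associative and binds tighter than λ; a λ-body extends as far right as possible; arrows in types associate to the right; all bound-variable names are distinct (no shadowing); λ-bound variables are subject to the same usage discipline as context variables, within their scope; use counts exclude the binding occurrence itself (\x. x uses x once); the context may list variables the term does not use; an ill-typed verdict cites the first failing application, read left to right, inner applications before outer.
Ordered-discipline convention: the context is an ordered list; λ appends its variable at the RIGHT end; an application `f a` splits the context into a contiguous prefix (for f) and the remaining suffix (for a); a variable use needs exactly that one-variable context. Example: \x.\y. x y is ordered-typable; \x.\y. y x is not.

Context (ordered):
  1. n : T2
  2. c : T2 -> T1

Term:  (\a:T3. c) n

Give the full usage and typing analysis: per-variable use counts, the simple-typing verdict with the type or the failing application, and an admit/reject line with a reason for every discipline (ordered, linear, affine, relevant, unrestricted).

counts: n: 1×, c: 1×, a (λ-bound): 0×
left-to-right use order: c, n
typing: ill-typed: an argument T2 mismatches the expected T3
ordered: ✗, the type mismatch rejects it
linear: ✗, not simply typable
affine: ✗, fails simple typing
relevant: ✗, a type mismatch blocks all five
unrestricted: ✗, the type mismatch rejects it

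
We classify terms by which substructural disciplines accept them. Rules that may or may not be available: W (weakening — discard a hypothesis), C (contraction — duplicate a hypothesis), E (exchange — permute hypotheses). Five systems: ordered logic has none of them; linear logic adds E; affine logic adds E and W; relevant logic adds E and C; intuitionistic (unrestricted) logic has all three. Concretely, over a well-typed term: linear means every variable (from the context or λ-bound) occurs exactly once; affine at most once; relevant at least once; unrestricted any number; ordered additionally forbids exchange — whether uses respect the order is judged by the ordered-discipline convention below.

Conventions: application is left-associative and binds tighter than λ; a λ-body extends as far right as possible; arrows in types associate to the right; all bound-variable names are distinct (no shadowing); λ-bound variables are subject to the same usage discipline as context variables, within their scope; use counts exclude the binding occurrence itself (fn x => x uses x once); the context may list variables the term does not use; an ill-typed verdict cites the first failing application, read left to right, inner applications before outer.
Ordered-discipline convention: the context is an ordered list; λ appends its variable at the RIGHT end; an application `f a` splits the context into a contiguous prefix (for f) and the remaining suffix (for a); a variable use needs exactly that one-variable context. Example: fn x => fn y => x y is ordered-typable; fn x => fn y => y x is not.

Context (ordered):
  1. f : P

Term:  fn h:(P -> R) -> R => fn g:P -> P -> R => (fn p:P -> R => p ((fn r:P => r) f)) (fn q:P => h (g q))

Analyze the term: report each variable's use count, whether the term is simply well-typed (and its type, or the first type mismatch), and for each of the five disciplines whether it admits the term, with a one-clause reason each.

use counts: f: 1; h (λ-bound): 1; g (λ-bound): 1; p (λ-bound): 1; r (λ-bound): 1; q (λ-bound): 1
left-to-right use order: p, r, f, h, g, q
typing: well-typed — term : ((P -> R) -> R) -> (P -> P -> R) -> R
ordered: ✗, use order p, r, f, h, g, q needs exchange
linear: ✓, f, h, g, p, r, q: one use apiece
affine: ✓, none of f, h, g, p, r, q used more than once
relevant: ✓, every one of f, h, g, p, r, q appears
unrestricted: ✓, well-typed at ((P -> R) -> R) -> (P -> P -> R) -> R; no restrictions here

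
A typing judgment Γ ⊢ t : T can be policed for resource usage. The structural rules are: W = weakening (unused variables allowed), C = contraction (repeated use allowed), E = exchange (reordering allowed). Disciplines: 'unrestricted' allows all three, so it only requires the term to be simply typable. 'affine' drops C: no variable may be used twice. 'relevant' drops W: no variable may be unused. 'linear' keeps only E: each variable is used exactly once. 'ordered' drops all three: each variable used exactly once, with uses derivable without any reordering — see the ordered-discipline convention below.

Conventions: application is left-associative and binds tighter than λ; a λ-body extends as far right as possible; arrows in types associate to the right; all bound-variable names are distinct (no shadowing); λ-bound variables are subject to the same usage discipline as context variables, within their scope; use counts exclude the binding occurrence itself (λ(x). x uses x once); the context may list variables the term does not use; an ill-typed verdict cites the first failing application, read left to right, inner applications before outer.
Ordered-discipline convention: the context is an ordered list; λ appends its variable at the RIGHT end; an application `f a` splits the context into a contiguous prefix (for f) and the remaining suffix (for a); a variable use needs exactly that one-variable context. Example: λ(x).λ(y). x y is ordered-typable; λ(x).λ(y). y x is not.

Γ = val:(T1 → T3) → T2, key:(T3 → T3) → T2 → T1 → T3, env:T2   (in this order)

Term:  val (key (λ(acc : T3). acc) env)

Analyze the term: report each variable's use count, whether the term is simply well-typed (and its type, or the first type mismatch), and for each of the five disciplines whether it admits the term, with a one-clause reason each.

counts: val: 1, key: 1, env: 1, acc (λ-bound): 1
use order (left to right): val, key, acc, env
typing: well-typed — term : T2
ordered ✓ (single-use (val, key, env, acc), ordered derivation ok)
linear ✓ (single use per variable (val, key, env, acc))
affine ✓ (none of val, key, env, acc used more than once)
relevant ✓ (every one of val, key, env, acc appears)
unrestricted ✓ (well-typed at T2; no restrictions here)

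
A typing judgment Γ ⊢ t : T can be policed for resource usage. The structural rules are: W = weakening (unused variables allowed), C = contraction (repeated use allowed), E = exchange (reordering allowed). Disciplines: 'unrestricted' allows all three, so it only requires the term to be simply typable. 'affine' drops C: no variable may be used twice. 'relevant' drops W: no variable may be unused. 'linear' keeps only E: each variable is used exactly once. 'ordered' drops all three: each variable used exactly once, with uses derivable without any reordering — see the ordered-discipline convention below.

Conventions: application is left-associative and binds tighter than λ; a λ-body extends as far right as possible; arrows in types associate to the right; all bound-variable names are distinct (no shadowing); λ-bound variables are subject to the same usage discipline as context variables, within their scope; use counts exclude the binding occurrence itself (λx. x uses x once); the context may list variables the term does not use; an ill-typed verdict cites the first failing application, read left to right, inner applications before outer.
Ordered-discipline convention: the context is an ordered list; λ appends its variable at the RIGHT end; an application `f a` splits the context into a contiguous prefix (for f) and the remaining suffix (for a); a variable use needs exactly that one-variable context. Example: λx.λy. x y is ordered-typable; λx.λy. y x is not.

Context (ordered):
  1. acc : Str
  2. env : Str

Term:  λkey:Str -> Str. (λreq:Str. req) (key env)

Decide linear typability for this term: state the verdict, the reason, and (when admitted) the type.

no — acc never used (weakening)
usage: acc: 0×; env: 1×; key (λ-bound): 1×; req (λ-bound): 1×
use order (left to right): req, key, env
typing: well-typed at (Str -> Str) -> Str
per-discipline verdicts: ordered ✗; linear ✗; affine ✓; relevant ✗; unrestricted ✓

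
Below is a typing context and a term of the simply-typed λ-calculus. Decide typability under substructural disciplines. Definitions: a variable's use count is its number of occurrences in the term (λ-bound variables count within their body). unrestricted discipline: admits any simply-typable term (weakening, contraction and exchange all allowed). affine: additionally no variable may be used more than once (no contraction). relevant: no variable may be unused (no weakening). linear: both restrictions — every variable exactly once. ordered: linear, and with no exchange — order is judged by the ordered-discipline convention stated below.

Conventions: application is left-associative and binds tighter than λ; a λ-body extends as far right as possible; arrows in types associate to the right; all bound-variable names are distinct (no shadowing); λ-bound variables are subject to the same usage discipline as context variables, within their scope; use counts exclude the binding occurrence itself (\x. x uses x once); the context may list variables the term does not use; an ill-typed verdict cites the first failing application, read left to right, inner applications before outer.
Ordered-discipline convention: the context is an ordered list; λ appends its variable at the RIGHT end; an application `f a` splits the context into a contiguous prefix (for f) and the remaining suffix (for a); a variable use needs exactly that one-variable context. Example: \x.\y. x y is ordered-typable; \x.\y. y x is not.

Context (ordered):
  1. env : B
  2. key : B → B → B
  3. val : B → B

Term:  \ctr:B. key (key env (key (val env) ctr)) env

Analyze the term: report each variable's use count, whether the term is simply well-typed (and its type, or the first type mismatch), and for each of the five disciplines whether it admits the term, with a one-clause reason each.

variable uses: env: 3; key: 3; val: 1; ctr (λ-bound): 1
left-to-right use order: key, key, env, key, val, env, ctr, env
typing: well-typed at B → B
ordered: ✗ — needs contraction — env ×3, key ×3
linear: ✗ — needs contraction — env ×3, key ×3
affine: ✗ — needs contraction — env ×3, key ×3
relevant: ✓ — every one of env, key, val, ctr appears
unrestricted: ✓ — type-checks (B → B) and nothing is barred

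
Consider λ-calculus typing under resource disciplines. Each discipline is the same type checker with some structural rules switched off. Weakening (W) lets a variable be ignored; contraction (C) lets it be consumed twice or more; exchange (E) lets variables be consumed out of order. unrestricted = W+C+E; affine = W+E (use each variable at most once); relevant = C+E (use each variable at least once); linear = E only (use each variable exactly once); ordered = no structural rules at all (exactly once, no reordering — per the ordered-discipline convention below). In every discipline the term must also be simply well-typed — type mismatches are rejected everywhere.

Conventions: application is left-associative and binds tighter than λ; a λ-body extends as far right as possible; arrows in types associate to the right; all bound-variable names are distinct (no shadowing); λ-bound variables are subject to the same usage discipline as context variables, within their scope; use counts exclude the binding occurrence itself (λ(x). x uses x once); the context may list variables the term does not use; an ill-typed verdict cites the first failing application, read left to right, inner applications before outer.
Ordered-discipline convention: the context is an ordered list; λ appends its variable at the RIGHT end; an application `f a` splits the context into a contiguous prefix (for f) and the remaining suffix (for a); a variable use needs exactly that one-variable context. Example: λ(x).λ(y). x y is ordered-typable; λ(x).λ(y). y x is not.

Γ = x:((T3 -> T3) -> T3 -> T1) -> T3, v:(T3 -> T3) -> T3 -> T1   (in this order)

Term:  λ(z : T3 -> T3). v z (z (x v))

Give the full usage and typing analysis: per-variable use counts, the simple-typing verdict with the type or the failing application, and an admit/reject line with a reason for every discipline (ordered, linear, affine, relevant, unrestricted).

counts: x: 1; v: 2; z (bound): 2
left-to-right use order: v, z, z, x, v
typing: the term checks, with type (T3 -> T3) -> T1
ordered ✗ (repeated use of v ×2, z ×2)
linear ✗ (repeated use of v ×2, z ×2)
affine ✗ (repeated use of v ×2, z ×2)
relevant ✓ (none of x, v, z goes unused)
unrestricted ✓ (well-typed at (T3 -> T3) -> T1; no restrictions here)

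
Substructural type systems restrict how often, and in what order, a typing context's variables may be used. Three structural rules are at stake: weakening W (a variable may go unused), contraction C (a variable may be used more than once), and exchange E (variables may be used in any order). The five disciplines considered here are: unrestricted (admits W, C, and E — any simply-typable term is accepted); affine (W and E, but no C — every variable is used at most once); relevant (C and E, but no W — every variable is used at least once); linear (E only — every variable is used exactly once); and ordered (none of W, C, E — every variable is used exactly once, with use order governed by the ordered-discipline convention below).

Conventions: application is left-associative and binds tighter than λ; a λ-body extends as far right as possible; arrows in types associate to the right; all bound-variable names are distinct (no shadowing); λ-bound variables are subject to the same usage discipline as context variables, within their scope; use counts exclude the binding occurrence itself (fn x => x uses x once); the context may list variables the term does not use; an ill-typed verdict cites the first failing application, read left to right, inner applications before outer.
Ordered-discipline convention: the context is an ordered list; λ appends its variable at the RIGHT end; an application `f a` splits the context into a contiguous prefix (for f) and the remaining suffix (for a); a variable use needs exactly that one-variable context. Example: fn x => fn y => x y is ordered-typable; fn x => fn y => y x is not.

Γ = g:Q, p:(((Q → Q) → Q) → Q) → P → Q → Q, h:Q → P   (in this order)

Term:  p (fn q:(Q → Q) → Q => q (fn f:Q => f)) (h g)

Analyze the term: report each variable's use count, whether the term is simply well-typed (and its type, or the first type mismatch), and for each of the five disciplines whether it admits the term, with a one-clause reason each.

variable uses: g ×1; p ×1; h ×1; q [bound] ×1; f [bound] ×1
uses in reading order: p, q, f, h, g
typing: well-typed at Q → Q
ordered: ✗ — use order p, q, f, h, g needs exchange
linear: ✓ — single use per variable (g, p, h, q, f)
affine: ✓ — at most one use each (g, p, h, q, f)
relevant: ✓ — every one of g, p, h, q, f appears
unrestricted: ✓ — typability at Q → Q is all that's needed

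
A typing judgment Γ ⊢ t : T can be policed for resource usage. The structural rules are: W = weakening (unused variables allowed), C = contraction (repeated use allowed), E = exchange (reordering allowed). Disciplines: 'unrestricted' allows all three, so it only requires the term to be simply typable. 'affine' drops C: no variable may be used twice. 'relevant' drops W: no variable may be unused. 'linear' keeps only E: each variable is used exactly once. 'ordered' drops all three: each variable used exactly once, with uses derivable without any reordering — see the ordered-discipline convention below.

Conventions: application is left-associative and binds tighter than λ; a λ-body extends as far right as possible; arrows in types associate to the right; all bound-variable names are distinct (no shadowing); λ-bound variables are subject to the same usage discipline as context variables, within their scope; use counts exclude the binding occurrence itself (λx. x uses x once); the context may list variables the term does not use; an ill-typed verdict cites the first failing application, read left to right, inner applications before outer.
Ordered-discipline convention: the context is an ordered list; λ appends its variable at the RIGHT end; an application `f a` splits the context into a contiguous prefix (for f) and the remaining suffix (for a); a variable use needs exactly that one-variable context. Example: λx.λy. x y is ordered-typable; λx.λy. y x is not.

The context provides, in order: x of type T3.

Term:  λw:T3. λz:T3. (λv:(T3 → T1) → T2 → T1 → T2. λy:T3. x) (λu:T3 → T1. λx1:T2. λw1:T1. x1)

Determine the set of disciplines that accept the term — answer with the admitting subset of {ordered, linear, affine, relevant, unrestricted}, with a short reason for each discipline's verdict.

admitting disciplines: affine, unrestricted
variable uses: x=1; w (λ-bound)=0; z (λ-bound)=0; v (λ-bound)=0; y (λ-bound)=0; u (λ-bound)=0; x1 (λ-bound)=1; w1 (λ-bound)=0
order of uses: x, x1
typing: well-typed — term : T3 → T3 → T3 → T3
ordered: ✗ — needs weakening: w, z, v, y, u, w1 unused
linear: ✗ — needs weakening: w, z, v, y, u, w1 unused
affine: ✓ — none of x, w, z, v, y, u, x1, w1 used more than once
relevant: ✗ — needs weakening: w, z, v, y, u, w1 unused
unrestricted: ✓ — simply typable at T3 → T3 → T3 → T3; W, C, E all held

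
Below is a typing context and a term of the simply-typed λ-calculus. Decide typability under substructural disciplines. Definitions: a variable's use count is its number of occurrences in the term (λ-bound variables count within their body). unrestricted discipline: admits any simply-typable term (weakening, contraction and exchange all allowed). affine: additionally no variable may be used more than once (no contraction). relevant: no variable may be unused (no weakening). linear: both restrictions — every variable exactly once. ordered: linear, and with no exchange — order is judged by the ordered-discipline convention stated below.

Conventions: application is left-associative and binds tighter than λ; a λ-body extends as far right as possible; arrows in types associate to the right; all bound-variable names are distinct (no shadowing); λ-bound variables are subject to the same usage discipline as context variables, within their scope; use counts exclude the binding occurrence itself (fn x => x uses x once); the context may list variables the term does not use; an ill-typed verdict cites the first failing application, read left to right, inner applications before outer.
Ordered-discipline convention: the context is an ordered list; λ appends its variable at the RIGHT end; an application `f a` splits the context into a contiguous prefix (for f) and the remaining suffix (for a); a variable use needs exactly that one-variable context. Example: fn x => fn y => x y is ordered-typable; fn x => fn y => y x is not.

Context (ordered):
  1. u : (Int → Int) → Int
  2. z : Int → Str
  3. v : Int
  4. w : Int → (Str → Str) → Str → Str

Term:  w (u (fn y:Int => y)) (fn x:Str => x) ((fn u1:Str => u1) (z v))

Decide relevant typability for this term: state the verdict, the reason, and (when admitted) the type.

yes — at least one use each (u, z, v, w, y, x, u1); term : Str
variable uses: u: 1, z: 1, v: 1, w: 1, y [bound]: 1, x [bound]: 1, u1 [bound]: 1
uses in reading order: w, u, y, x, u1, z, v
typing: well-typed — term : Str
summary: ordered ✗ | linear ✓ | affine ✓ | relevant ✓ | unrestricted ✓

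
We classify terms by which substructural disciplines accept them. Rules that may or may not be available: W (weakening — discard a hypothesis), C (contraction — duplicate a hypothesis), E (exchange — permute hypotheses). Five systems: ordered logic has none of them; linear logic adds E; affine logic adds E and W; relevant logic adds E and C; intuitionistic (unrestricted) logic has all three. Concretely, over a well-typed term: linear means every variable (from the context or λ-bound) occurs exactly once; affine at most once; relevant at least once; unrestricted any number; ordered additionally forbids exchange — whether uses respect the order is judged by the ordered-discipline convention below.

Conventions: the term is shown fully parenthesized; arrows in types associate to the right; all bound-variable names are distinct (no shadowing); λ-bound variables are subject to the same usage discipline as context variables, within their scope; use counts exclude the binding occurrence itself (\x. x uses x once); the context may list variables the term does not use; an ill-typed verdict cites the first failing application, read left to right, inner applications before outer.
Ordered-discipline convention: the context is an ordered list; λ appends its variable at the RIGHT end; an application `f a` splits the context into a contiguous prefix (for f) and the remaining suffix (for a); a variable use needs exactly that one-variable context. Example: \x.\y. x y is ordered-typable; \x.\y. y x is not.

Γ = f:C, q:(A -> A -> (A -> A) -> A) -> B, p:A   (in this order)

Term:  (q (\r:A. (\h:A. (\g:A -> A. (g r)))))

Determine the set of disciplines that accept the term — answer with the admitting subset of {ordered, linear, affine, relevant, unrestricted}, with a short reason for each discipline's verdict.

admitting disciplines: affine, unrestricted
use counts: f=0, q=1, p=0, r [bound]=1, h [bound]=0, g [bound]=1
use order (left to right): q, g, r
typing: the term checks, with type B
ordered: ✗, f, p, h left unused
linear: ✗, f, p, h left unused
affine: ✓, none of f, q, p, r, h, g used more than once
relevant: ✗, f, p, h left unused
unrestricted: ✓, type-checks (B) and nothing is barred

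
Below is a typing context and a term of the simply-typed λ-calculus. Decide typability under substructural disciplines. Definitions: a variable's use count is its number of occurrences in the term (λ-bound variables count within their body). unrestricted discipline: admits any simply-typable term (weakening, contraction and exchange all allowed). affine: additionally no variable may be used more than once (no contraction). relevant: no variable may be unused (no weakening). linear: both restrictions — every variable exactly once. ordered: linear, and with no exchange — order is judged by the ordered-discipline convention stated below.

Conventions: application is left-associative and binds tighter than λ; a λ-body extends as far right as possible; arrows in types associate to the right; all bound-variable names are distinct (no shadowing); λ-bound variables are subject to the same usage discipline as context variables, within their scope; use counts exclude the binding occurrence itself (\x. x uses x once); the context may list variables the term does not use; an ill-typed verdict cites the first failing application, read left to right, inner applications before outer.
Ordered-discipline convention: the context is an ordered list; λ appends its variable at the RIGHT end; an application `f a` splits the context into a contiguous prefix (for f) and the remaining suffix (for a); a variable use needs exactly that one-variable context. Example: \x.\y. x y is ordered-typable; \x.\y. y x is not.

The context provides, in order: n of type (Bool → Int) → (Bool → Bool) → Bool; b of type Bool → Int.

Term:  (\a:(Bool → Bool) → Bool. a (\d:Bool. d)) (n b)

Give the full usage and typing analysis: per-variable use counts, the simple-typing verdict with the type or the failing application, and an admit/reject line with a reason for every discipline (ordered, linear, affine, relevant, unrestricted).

usage: n: 1×; b: 1×; a (λ-bound): 1×; d (λ-bound): 1×
left-to-right use order: a, d, n, b
typing: the term checks, with type Bool
ordered: ✓ — one use each (n, b, a, d); ordered split holds
linear: ✓ — single use per variable (n, b, a, d)
affine: ✓ — n, b, a, d: no repeats, contraction unneeded
relevant: ✓ — at least one use each (n, b, a, d)
unrestricted: ✓ — well-typed at Bool; no restrictions here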